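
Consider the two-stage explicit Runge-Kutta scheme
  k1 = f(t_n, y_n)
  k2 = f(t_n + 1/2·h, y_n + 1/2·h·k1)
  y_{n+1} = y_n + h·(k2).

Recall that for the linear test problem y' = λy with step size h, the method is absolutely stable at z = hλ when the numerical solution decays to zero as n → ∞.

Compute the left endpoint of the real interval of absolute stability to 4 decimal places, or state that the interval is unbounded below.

Set f=λy, z=hλ:
  k1=λy_n ⇒ h·k1=z·y_n;  k2=λ(1+1/2z)y_n ⇒ h·k2=z(1+1/2z)y_n
  y_{n+1}/y_n = 1 + z(1+1/2z) = 1 + z + 1/2z²
  ⇒ R(z) = 1 + z + 1/2z².

Need |R(x)|<1, x<0.
x=-1.04: |R|=0.5008
R=1: x+1/2x²=0 ⇒ x=−2=-2.0000; min R=1−1/(4·1/2)=0.5000>−1
Confirm numerically:
  x=-1.978: |R|=0.97824 <1
  x=-1.496: |R|=0.62301 <1
  x=-1.422: |R|=0.58904 <1
  x=-2.155: |R|=1.16701 >1
  x=-2.087: |R|=1.09078 >1
  x=-2.039: |R|=1.03976 >1
Stable set (-2.0000, 0).

z* = -2.0000.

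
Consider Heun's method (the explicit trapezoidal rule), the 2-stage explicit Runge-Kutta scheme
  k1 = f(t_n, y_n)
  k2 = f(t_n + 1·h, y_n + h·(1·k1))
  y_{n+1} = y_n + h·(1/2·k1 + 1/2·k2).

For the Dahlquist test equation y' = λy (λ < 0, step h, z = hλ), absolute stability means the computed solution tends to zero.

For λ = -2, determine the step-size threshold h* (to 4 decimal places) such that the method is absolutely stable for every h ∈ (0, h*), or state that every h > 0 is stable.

(-2.0000,0); λ=-2 ⇒ h* = 1.0000.

With y'=λy (z=hλ):
  order 2, 2-stage ⇒ R(z)=1+z+z^2/2
  (e.g. R(-0.76)=0.52880, |R|=0.52880)

Find x<0 with |R(x)|<1.
x=-0.76: |R|=0.5288
|R(-1.5)|=0.6250 |R(-1.43)|=0.5924 |R(-0.55)|=0.6013
Bisect:
  x_lo=-2.5864 |R|=1.7583  x_hi=-0.2686 |R|=0.7675
  mid=-1.42749 |R|=0.59138 →hi
  mid=-2.00695 |R|=1.00698 →lo
  mid=-1.71722 |R|=0.75720 →hi
  mid=-1.86209 |R|=0.87160 →hi
  mid=-1.93452 |R|=0.93666 →hi
  mid=-1.97074 |R|=0.97116 →hi
  mid=-1.98884 |R|=0.98891 →hi
  ...
  [-2.00002,-1.99988] ⇒ x*=-2.0000
So |R|<1 on (-2.0000, 0).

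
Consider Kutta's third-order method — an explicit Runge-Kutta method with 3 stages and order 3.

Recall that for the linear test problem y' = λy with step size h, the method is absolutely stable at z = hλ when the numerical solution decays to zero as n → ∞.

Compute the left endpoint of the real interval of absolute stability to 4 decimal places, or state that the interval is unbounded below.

left endpoint -2.5127.

Test eqn y'=λy, z=hλ:
  order 3, 3-stage ⇒ R(z)=1+z+z^2/2+z^3/6
  (e.g. R(-0.41)=0.66256, |R|=0.66256)

Need |R(x)|<1, x<0.
x=-0.41: |R|=0.6626
|R(-2.36)|=0.7659 |R(-2.22)|=0.5793 |R(-1.27)|=0.1951
Bisect:
  x_lo=-3.2203 |R|=2.6012  x_hi=-0.2519 |R|=0.7772
  mid=-1.73610 |R|=0.10119 →hi
  mid=-2.47822 |R|=0.94412 →hi
  mid=-2.84928 |R|=1.64534 →lo
  mid=-2.66375 |R|=1.26610 →lo
  mid=-2.57098 |R|=1.09835 →lo
  mid=-2.52460 |R|=1.01960 →lo
  mid=-2.50141 |R|=0.98146 →hi
  ...
  [-2.51282,-2.51264] ⇒ x*=-2.5127
So |R|<1 on (-2.5127, 0).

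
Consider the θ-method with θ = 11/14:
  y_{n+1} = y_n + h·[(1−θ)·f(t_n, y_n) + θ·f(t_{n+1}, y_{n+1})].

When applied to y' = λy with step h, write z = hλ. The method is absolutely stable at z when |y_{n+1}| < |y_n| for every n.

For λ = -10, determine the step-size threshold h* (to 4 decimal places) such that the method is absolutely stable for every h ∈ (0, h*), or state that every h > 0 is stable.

Set f=λy, z=hλ:
  y_{n+1} = y_n + z·[3/14·y_n + 11/14·y_{n+1}] ⇒ (1 − 11/14z)y_{n+1} = (1 + 3/14z)y_n
  ⇒ R(z) = (1 + 3/14z)/(1 − 11/14z).

Boundary: |R(x)|=1, x<0.
x=-0.35: |R|=0.7255
x=-2: |R|=0.2222
x=-10: |R|=0.1290
x=-100: |R|=0.2567
θ=11/14≥1/2 ⇒ |1+3/14x|<|1−11/14x| ∀x<0 ⇒ unbounded interval.

interval (−∞, 0). Any h>0 works for λ=-10.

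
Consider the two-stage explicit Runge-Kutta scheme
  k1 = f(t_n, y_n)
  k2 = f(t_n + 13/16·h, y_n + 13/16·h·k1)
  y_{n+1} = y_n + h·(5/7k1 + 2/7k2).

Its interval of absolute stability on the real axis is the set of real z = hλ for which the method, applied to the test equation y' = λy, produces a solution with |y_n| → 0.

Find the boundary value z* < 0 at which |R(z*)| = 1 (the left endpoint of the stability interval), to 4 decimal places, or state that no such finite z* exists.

z* = -4.3077.

On y'=λy, z=hλ:
  k1=λy_n ⇒ h·k1=z·y_n;  k2=λ(1+13/16z)y_n ⇒ h·k2=z(1+13/16z)y_n
  y_{n+1}/y_n = 1 + 5/7z + 2/7z(1+13/16z) = 1 + z + 13/56z²
  so R(z) = 1 + z + 13/56z².

Find x<0 with |R(x)|<1.
x=-0.74: |R|=0.3871
R=1: x+13/56x²=0 ⇒ x=−56/13=-4.3077; min R=1−1/(4·13/56)=-0.0769>−1
Confirm numerically:
  x=-3.929: |R|=0.65460 <1
  x=-3.772: |R|=0.53092 <1
  x=-2.846: |R|=0.03429 <1
  x=-2.543: |R|=0.04177 <1
  x=-4.602: |R|=1.31442 >1
  x=-4.408: |R|=1.10264 >1
  x=-4.343: |R|=1.03560 >1
Stable set (-4.3077, 0).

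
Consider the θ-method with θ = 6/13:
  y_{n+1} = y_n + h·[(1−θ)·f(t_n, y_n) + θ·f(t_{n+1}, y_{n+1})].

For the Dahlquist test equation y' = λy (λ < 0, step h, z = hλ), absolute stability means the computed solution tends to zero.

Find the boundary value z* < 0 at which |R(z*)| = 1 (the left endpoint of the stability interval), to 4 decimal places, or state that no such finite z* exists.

z* = -26.0000.

Test eqn y'=λy, z=hλ:
  y_{n+1} = y_n + z·[7/13·y_n + 6/13·y_{n+1}] ⇒ (1 − 6/13z)y_{n+1} = (1 + 7/13z)y_n
  Hence R(z) = (1 + 7/13z)/(1 − 6/13z).

Boundary: |R(x)|=1, x<0.
x=-0.96: |R|=0.3348
R=−1: 1+7/13x = −1+6/13x ⇒ -1/13x=2 ⇒ x=2/(-1/13)=-26.0000
Confirm numerically:
  x=-22.754: |R|=0.97829 <1
  x=-18.184: |R|=0.93599 <1
  x=-13.725: |R|=0.87126 <1
  x=-26.530: |R|=1.00308 >1
  x=-26.524: |R|=1.00304 >1
  x=-26.302: |R|=1.00177 >1
Interval (-26.0000, 0).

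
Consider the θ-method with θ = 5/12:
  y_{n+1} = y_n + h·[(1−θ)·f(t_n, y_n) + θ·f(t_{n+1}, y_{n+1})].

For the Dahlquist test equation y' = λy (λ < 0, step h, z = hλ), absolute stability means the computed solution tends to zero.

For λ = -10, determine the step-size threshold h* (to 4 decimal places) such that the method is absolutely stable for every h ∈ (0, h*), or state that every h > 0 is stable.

(-12.0000,0); λ=-10 ⇒ h* = (12)/10 = 1.2000.

With y'=λy (z=hλ):
  y_{n+1} = y_n + z·[7/12·y_n + 5/12·y_{n+1}] ⇒ (1 − 5/12z)y_{n+1} = (1 + 7/12z)y_n
  ⇒ R(z) = (1 + 7/12z)/(1 − 5/12z).

Solve |R(x)|<1 on ℝ⁻.
x=-0.38: |R|=0.6719
R=−1: 1+7/12x = −1+5/12x ⇒ -1/6x=2 ⇒ x=2/(-1/6)=-12.0000
Confirm numerically:
  x=-10.023: |R|=0.93634 <1
  x=-9.391: |R|=0.91149 <1
  x=-7.382: |R|=0.81116 <1
  x=-12.166: |R|=1.00456 >1
  x=-12.077: |R|=1.00213 >1
  x=-12.063: |R|=1.00174 >1
So |R|<1 on (-12.0000, 0).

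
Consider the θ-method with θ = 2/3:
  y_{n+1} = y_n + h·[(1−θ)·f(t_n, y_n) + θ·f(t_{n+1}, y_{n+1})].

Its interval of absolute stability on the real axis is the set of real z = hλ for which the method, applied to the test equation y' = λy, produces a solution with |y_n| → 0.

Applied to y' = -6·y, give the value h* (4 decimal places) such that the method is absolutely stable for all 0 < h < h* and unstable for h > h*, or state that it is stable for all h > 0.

unbounded; (−∞, 0). Any h>0 works for λ=-6.

Set f=λy, z=hλ:
  y_{n+1} = y_n + z·[1/3·y_n + 2/3·y_{n+1}] ⇒ (1 − 2/3z)y_{n+1} = (1 + 1/3z)y_n
  Hence R(z) = (1 + 1/3z)/(1 − 2/3z).

Need |R(x)|<1, x<0.
x=-1.35: |R|=0.2895
x=-2: |R|=0.1429
x=-10: |R|=0.3043
x=-100: |R|=0.4778
θ=2/3≥1/2 ⇒ |1+1/3x|<|1−2/3x| ∀x<0 ⇒ stable on all of ℝ⁻.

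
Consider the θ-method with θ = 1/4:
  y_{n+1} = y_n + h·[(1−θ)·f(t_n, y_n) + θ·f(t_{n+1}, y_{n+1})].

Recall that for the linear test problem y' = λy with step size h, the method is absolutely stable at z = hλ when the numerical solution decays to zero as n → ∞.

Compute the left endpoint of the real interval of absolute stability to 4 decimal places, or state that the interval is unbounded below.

Set f=λy, z=hλ:
  y_{n+1} = y_n + z·[3/4·y_n + 1/4·y_{n+1}] ⇒ (1 − 1/4z)y_{n+1} = (1 + 3/4z)y_n
  ⇒ R(z) = (1 + 3/4z)/(1 − 1/4z).

Need |R(x)|<1, x<0.
x=-0.59: |R|=0.4858
R=−1: 1+3/4x = −1+1/4x ⇒ -1/2x=2 ⇒ x=2/(-1/2)=-4.0000
Confirm numerically:
  x=-3.789: |R|=0.94582 <1
  x=-3.145: |R|=0.76067 <1
  x=-2.784: |R|=0.64151 <1
  x=-4.331: |R|=1.07946 >1
  x=-4.113: |R|=1.02786 >1
Interval (-4.0000, 0).

z* = -4.0000.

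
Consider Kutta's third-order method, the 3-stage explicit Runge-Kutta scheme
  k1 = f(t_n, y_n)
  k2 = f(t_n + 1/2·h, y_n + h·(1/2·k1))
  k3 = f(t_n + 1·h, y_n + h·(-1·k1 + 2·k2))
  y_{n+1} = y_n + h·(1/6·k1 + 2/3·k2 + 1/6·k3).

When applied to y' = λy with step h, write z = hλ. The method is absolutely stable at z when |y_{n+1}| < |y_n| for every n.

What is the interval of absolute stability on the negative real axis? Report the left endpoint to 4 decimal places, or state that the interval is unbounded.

(-2.5127, 0).

On y'=λy, z=hλ:
  order 3, 3-stage ⇒ R(z)=1+z+z^2/2+z^3/6
  (e.g. R(-1.72)=-0.08887, |R|=0.08887)

Solve |R(x)|<1 on ℝ⁻.
x=-1.72: |R|=0.0889
|R(-2.09)|=0.4275 |R(-2)|=0.3333 |R(-0.85)|=0.4089
Bisect:
  x_lo=-3.3710 |R|=3.0735  x_hi=-0.2389 |R|=0.7874
  mid=-1.80491 |R|=0.15603 →hi
  mid=-2.58794 |R|=1.12798 →lo
  mid=-2.19642 |R|=0.55031 →hi
  mid=-2.39218 |R|=0.81247 →hi
  mid=-2.49006 |R|=0.96309 →hi
  mid=-2.53900 |R|=1.04369 →lo
  mid=-2.51453 |R|=1.00293 →lo
  mid=-2.50229 |R|=0.98290 →hi
  mid=-2.50841 |R|=0.99289 →hi
  ...
  [-2.51281,-2.51262] ⇒ x*=-2.5127
So |R|<1 on (-2.5127, 0).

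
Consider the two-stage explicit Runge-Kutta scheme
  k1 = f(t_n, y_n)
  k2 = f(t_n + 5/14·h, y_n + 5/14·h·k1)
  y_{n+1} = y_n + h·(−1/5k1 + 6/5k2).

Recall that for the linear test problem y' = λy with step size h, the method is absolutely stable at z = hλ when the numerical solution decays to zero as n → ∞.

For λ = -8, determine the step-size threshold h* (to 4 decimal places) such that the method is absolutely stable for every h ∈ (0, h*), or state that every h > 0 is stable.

(-2.3333,0); λ=-8 ⇒ h* = (7/3)/8 = 0.2917.

With y'=λy (z=hλ):
  k1=λy_n ⇒ h·k1=z·y_n;  k2=λ(1+5/14z)y_n ⇒ h·k2=z(1+5/14z)y_n
  y_{n+1}/y_n = 1 − 1/5z + 6/5z(1+5/14z) = 1 + z + 3/7z²
  Hence R(z) = 1 + z + 3/7z².

Solve |R(x)|<1 on ℝ⁻.
x=-0.53: |R|=0.5904
R=1: x+3/7x²=0 ⇒ x=−7/3=-2.3333; min R=1−1/(4·3/7)=0.4167>−1
Confirm numerically:
  x=-1.965: |R|=0.68981 <1
  x=-1.366: |R|=0.43370 <1
  x=-1.331: |R|=0.42824 <1
  x=-2.905: |R|=1.71172 >1
  x=-2.771: |R|=1.51976 >1
  x=-2.532: |R|=1.21558 >1
So |R|<1 on (-2.3333, 0).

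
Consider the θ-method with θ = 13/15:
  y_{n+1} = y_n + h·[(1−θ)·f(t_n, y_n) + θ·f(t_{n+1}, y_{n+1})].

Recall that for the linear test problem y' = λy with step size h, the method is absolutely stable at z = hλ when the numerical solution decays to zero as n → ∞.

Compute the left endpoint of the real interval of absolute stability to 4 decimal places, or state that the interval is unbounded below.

interval (−∞, 0).

On y'=λy, z=hλ:
  y_{n+1} = y_n + z·[2/15·y_n + 13/15·y_{n+1}] ⇒ (1 − 13/15z)y_{n+1} = (1 + 2/15z)y_n
  Hence R(z) = (1 + 2/15z)/(1 − 13/15z).

Find x<0 with |R(x)|<1.
x=-1.8: |R|=0.2969
x=-2: |R|=0.2683
x=-10: |R|=0.0345
x=-100: |R|=0.1407
θ=13/15≥1/2 ⇒ |1+2/15x|<|1−13/15x| ∀x<0 ⇒ stable on all of ℝ⁻.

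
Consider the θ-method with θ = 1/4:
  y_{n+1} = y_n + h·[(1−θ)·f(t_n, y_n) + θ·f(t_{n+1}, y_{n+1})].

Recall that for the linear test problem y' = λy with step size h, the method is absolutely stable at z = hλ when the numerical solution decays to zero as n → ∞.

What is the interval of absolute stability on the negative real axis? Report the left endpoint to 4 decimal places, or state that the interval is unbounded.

(-4.0000, 0).

With y'=λy (z=hλ):
  y_{n+1} = y_n + z·[3/4·y_n + 1/4·y_{n+1}] ⇒ (1 − 1/4z)y_{n+1} = (1 + 3/4z)y_n
  ⇒ R(z) = (1 + 3/4z)/(1 − 1/4z).

Solve |R(x)|<1 on ℝ⁻.
x=-0.95: |R|=0.2323
R=−1: 1+3/4x = −1+1/4x ⇒ -1/2x=2 ⇒ x=2/(-1/2)=-4.0000
Confirm numerically:
  x=-3.975: |R|=0.99373 <1
  x=-3.397: |R|=0.83696 <1
  x=-1.989: |R|=0.32844 <1
  x=-4.544: |R|=1.12734 >1
  x=-4.455: |R|=1.10763 >1
  x=-4.111: |R|=1.02737 >1
Interval (-4.0000, 0).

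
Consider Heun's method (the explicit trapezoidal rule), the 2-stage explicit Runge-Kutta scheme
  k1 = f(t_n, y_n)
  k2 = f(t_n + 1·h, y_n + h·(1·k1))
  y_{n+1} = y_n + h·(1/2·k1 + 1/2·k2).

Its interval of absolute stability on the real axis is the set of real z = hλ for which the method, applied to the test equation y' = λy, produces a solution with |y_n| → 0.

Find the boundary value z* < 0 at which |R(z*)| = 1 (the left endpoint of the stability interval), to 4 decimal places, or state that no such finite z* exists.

Set f=λy, z=hλ:
  order 2, 2-stage ⇒ R(z)=1+z+z^2/2
  (e.g. R(-1.58)=0.66820, |R|=0.66820)

Solve |R(x)|<1 on ℝ⁻.
x=-1.58: |R|=0.6682
|R(-1.49)|=0.6200 |R(-1.32)|=0.5512 |R(-1.05)|=0.5012
Bisect:
  x_lo=-2.3070 |R|=1.3541  x_hi=-0.2469 |R|=0.7836
  mid=-1.27695 |R|=0.53835 →hi
  mid=-1.79198 |R|=0.81362 →hi
  mid=-2.04950 |R|=1.05072 →lo
  mid=-1.92074 |R|=0.92388 →hi
  mid=-1.98512 |R|=0.98523 →hi
  mid=-2.01731 |R|=1.01746 →lo
  mid=-2.00121 |R|=1.00121 →lo
  mid=-1.99317 |R|=0.99319 →hi
  mid=-1.99719 |R|=0.99719 →hi
  ...
  [-2.00008,-1.99996] ⇒ x*=-2.0000
So |R|<1 on (-2.0000, 0).

left endpoint -2.0000.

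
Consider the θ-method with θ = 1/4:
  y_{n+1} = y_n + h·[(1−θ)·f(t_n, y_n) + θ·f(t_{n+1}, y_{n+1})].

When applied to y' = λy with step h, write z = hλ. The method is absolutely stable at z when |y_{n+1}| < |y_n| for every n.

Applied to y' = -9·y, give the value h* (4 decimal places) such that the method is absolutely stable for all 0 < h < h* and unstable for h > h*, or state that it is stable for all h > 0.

Test eqn y'=λy, z=hλ:
  y_{n+1} = y_n + z·[3/4·y_n + 1/4·y_{n+1}] ⇒ (1 − 1/4z)y_{n+1} = (1 + 3/4z)y_n
  so R(z) = (1 + 3/4z)/(1 − 1/4z).

Solve |R(x)|<1 on ℝ⁻.
x=-1.74: |R|=0.2125
R=−1: 1+3/4x = −1+1/4x ⇒ -1/2x=2 ⇒ x=2/(-1/2)=-4.0000
Confirm numerically:
  x=-3.955: |R|=0.98869 <1
  x=-3.500: |R|=0.86667 <1
  x=-3.451: |R|=0.85264 <1
  x=-3.287: |R|=0.80431 <1
  x=-4.547: |R|=1.12800 >1
  x=-4.382: |R|=1.09115 >1
  x=-4.154: |R|=1.03777 >1
Interval (-4.0000, 0).

(-4.0000,0); λ=-9 ⇒ h* = (4)/9 = 0.4444.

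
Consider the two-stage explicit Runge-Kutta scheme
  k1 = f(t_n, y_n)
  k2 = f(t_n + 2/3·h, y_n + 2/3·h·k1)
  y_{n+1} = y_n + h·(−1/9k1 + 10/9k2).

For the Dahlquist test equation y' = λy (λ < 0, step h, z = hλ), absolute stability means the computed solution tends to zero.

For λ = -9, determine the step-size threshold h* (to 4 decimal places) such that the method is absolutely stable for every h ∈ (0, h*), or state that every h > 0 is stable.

On y'=λy, z=hλ:
  k1=λy_n ⇒ h·k1=z·y_n;  k2=λ(1+2/3z)y_n ⇒ h·k2=z(1+2/3z)y_n
  y_{n+1}/y_n = 1 − 1/9z + 10/9z(1+2/3z) = 1 + z + 20/27z²
  R(z) = 1 + z + 20/27z².

Need |R(x)|<1, x<0.
x=-1.31: |R|=0.9612
R=1: x+20/27x²=0 ⇒ x=−27/20=-1.3500; min R=1−1/(4·20/27)=0.6625>−1
Confirm numerically:
  x=-1.061: |R|=0.77287 <1
  x=-0.961: |R|=0.72309 <1
  x=-0.853: |R|=0.68597 <1
  x=-0.831: |R|=0.68053 <1
  x=-1.672: |R|=1.39880 >1
  x=-1.471: |R|=1.13185 >1
  x=-1.413: |R|=1.06594 >1
Stable set (-1.3500, 0).

(-1.3500,0); λ=-9 ⇒ h* = (27/20)/9 = 0.1500.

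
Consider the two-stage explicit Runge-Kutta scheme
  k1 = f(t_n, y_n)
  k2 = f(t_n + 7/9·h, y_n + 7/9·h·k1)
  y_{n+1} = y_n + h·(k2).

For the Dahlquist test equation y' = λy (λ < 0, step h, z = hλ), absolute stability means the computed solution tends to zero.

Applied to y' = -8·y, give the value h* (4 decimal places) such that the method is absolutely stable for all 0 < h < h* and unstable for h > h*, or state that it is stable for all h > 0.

Test eqn y'=λy, z=hλ:
  k1=λy_n ⇒ h·k1=z·y_n;  k2=λ(1+7/9z)y_n ⇒ h·k2=z(1+7/9z)y_n
  y_{n+1}/y_n = 1 + z(1+7/9z) = 1 + z + 7/9z²
  R(z) = 1 + z + 7/9z².

Need |R(x)|<1, x<0.
x=-1.22: |R|=0.9376
R=1: x+7/9x²=0 ⇒ x=−9/7=-1.2857; min R=1−1/(4·7/9)=0.6786>−1
Confirm numerically:
  x=-1.160: |R|=0.88658 <1
  x=-1.053: |R|=0.80941 <1
  x=-0.868: |R|=0.71800 <1
  x=-1.790: |R|=1.70208 >1
  x=-1.334: |R|=1.05010 >1
So |R|<1 on (-1.2857, 0).

(-1.2857,0); λ=-8 ⇒ h* = (9/7)/8 = 0.1607.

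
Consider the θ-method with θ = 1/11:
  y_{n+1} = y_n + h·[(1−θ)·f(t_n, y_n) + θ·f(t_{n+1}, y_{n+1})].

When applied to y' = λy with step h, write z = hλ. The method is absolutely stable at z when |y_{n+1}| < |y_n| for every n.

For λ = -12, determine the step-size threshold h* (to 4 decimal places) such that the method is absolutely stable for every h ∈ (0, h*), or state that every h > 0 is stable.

Set f=λy, z=hλ:
  y_{n+1} = y_n + z·[10/11·y_n + 1/11·y_{n+1}] ⇒ (1 − 1/11z)y_{n+1} = (1 + 10/11z)y_n
  ⇒ R(z) = (1 + 10/11z)/(1 − 1/11z).

Need |R(x)|<1, x<0.
x=-0.54: |R|=0.4853
R=−1: 1+10/11x = −1+1/11x ⇒ -9/11x=2 ⇒ x=2/(-9/11)=-2.4444
Confirm numerically:
  x=-1.651: |R|=0.43554 <1
  x=-1.349: |R|=0.20164 <1
  x=-1.258: |R|=0.12890 <1
  x=-1.238: |R|=0.11276 <1
  x=-3.006: |R|=1.36085 >1
  x=-2.491: |R|=1.03106 >1
So |R|<1 on (-2.4444, 0).

(-2.4444,0); λ=-12 ⇒ h* = (22/9)/12 = 0.2037.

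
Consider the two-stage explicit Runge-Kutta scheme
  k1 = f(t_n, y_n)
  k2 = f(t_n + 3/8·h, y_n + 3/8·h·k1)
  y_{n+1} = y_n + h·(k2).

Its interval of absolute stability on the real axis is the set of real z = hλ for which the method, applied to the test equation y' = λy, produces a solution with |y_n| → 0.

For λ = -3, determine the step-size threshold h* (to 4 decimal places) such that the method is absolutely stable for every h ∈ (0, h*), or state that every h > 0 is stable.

(-2.6667,0); λ=-3 ⇒ h* = (8/3)/3 = 0.8889.

On y'=λy, z=hλ:
  k1=λy_n ⇒ h·k1=z·y_n;  k2=λ(1+3/8z)y_n ⇒ h·k2=z(1+3/8z)y_n
  y_{n+1}/y_n = 1 + z(1+3/8z) = 1 + z + 3/8z²
  Hence R(z) = 1 + z + 3/8z².

Find x<0 with |R(x)|<1.
x=-0.36: |R|=0.6886
R=1: x+3/8x²=0 ⇒ x=−8/3=-2.6667; min R=1−1/(4·3/8)=0.3333>−1
Confirm numerically:
  x=-2.610: |R|=0.94454 <1
  x=-1.617: |R|=0.36351 <1
  x=-1.391: |R|=0.33458 <1
  x=-3.169: |R|=1.59696 >1
  x=-2.954: |R|=1.31829 >1
  x=-2.689: |R|=1.02252 >1
Interval (-2.6667, 0).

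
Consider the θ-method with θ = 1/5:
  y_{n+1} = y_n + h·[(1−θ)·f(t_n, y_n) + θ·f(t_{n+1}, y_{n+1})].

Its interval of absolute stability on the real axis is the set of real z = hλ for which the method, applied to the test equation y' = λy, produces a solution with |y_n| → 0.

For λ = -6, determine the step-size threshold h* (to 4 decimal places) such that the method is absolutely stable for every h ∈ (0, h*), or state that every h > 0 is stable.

(-3.3333,0); λ=-6 ⇒ h* = (10/3)/6 = 0.5556.

On y'=λy, z=hλ:
  y_{n+1} = y_n + z·[4/5·y_n + 1/5·y_{n+1}] ⇒ (1 − 1/5z)y_{n+1} = (1 + 4/5z)y_n
  so R(z) = (1 + 4/5z)/(1 − 1/5z).

Need |R(x)|<1, x<0.
x=-0.67: |R|=0.4092
R=−1: 1+4/5x = −1+1/5x ⇒ -3/5x=2 ⇒ x=2/(-3/5)=-3.3333
Confirm numerically:
  x=-2.734: |R|=0.76752 <1
  x=-2.680: |R|=0.74479 <1
  x=-1.983: |R|=0.41988 <1
  x=-3.861: |R|=1.17865 >1
  x=-3.505: |R|=1.06055 >1
  x=-3.414: |R|=1.02876 >1
So |R|<1 on (-3.3333, 0).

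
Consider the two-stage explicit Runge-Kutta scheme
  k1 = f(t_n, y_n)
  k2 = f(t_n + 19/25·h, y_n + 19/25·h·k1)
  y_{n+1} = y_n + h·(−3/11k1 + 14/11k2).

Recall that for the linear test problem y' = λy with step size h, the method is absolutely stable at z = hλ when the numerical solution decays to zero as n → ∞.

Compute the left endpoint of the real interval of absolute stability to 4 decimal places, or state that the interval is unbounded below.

Test eqn y'=λy, z=hλ:
  k1=λy_n ⇒ h·k1=z·y_n;  k2=λ(1+19/25z)y_n ⇒ h·k2=z(1+19/25z)y_n
  y_{n+1}/y_n = 1 − 3/11z + 14/11z(1+19/25z) = 1 + z + 266/275z²
  so R(z) = 1 + z + 266/275z².

Need |R(x)|<1, x<0.
x=-0.74: |R|=0.7897
R=1: x+266/275x²=0 ⇒ x=−275/266=-1.0338; min R=1−1/(4·266/275)=0.7415>−1
Confirm numerically:
  x=-0.747: |R|=0.79275 <1
  x=-0.617: |R|=0.75123 <1
  x=-0.546: |R|=0.74236 <1
  x=-0.542: |R|=0.74215 <1
  x=-1.526: |R|=1.72646 >1
  x=-1.334: |R|=1.38732 >1
  x=-1.134: |R|=1.10987 >1
Stable set (-1.0338, 0).

left endpoint -1.0338.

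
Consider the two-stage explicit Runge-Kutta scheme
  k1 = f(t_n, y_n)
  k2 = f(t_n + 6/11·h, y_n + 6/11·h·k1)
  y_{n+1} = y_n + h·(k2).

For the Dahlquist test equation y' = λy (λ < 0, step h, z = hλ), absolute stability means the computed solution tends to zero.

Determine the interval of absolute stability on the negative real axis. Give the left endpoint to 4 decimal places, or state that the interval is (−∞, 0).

(-1.8333, 0).

Set f=λy, z=hλ:
  k1=λy_n ⇒ h·k1=z·y_n;  k2=λ(1+6/11z)y_n ⇒ h·k2=z(1+6/11z)y_n
  y_{n+1}/y_n = 1 + z(1+6/11z) = 1 + z + 6/11z²
  so R(z) = 1 + z + 6/11z².

Find x<0 with |R(x)|<1.
x=-0.5: |R|=0.6364
R=1: x+6/11x²=0 ⇒ x=−11/6=-1.8333; min R=1−1/(4·6/11)=0.5417>−1
Confirm numerically:
  x=-1.541: |R|=0.75428 <1
  x=-1.352: |R|=0.64504 <1
  x=-1.300: |R|=0.62182 <1
  x=-0.934: |R|=0.54183 <1
  x=-2.247: |R|=1.50700 >1
  x=-1.899: |R|=1.06802 >1
Stable set (-1.8333, 0).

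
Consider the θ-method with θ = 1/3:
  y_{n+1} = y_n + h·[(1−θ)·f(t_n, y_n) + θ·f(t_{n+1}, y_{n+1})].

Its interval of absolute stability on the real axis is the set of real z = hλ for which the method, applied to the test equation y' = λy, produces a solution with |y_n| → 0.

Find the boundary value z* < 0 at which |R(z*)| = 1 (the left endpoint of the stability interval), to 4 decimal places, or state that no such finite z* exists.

z* = -6.0000.

Test eqn y'=λy, z=hλ:
  y_{n+1} = y_n + z·[2/3·y_n + 1/3·y_{n+1}] ⇒ (1 − 1/3z)y_{n+1} = (1 + 2/3z)y_n
  Hence R(z) = (1 + 2/3z)/(1 − 1/3z).

Need |R(x)|<1, x<0.
x=-1.78: |R|=0.1172
R=−1: 1+2/3x = −1+1/3x ⇒ -1/3x=2 ⇒ x=2/(-1/3)=-6.0000
Confirm numerically:
  x=-4.076: |R|=0.72809 <1
  x=-3.540: |R|=0.62385 <1
  x=-3.491: |R|=0.61346 <1
  x=-3.166: |R|=0.54038 <1
  x=-6.447: |R|=1.04732 >1
  x=-6.270: |R|=1.02913 >1
Interval (-6.0000, 0).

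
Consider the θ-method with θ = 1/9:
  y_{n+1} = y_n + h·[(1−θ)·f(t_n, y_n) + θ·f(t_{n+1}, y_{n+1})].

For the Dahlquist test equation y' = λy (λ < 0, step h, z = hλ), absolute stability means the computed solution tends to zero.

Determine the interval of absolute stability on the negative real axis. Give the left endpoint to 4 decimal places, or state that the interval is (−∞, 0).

Test eqn y'=λy, z=hλ:
  y_{n+1} = y_n + z·[8/9·y_n + 1/9·y_{n+1}] ⇒ (1 − 1/9z)y_{n+1} = (1 + 8/9z)y_n
  R(z) = (1 + 8/9z)/(1 − 1/9z).

Boundary: |R(x)|=1, x<0.
x=-1.43: |R|=0.2339
R=−1: 1+8/9x = −1+1/9x ⇒ -7/9x=2 ⇒ x=2/(-7/9)=-2.5714
Confirm numerically:
  x=-2.415: |R|=0.90407 <1
  x=-2.027: |R|=0.65439 <1
  x=-1.979: |R|=0.62228 <1
  x=-3.150: |R|=1.33333 >1
  x=-2.841: |R|=1.15936 >1
  x=-2.818: |R|=1.14605 >1
Stable set (-2.5714, 0).

z∈(-2.5714,0).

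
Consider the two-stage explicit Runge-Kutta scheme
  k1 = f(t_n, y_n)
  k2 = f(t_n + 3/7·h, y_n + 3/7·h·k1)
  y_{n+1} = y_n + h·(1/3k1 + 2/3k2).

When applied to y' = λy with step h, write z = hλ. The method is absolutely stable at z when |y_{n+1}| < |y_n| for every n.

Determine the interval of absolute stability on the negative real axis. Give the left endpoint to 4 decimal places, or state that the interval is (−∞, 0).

Set f=λy, z=hλ:
  k1=λy_n ⇒ h·k1=z·y_n;  k2=λ(1+3/7z)y_n ⇒ h·k2=z(1+3/7z)y_n
  y_{n+1}/y_n = 1 + 1/3z + 2/3z(1+3/7z) = 1 + z + 2/7z²
  ⇒ R(z) = 1 + z + 2/7z².

Need |R(x)|<1, x<0.
x=-1.13: |R|=0.2348
R=1: x+2/7x²=0 ⇒ x=−7/2=-3.5000; min R=1−1/(4·2/7)=0.1250>−1
Confirm numerically:
  x=-2.407: |R|=0.24833 <1
  x=-2.246: |R|=0.19529 <1
  x=-1.759: |R|=0.12502 <1
  x=-3.760: |R|=1.27931 >1
  x=-3.550: |R|=1.05071 >1
Stable set (-3.5000, 0).

z∈(-3.5000,0).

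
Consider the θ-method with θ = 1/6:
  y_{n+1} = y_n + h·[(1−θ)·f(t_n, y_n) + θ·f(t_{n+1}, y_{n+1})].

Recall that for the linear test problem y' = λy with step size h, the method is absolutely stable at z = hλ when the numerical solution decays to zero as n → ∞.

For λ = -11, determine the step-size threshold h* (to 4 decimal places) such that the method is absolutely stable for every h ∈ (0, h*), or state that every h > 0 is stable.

With y'=λy (z=hλ):
  y_{n+1} = y_n + z·[5/6·y_n + 1/6·y_{n+1}] ⇒ (1 − 1/6z)y_{n+1} = (1 + 5/6z)y_n
  ⇒ R(z) = (1 + 5/6z)/(1 − 1/6z).

Need |R(x)|<1, x<0.
x=-1.34: |R|=0.0954
R=−1: 1+5/6x = −1+1/6x ⇒ -2/3x=2 ⇒ x=2/(-2/3)=-3.0000
Confirm numerically:
  x=-2.945: |R|=0.97541 <1
  x=-2.909: |R|=0.95914 <1
  x=-2.624: |R|=0.82560 <1
  x=-2.525: |R|=0.77713 <1
  x=-3.354: |R|=1.15138 >1
  x=-3.227: |R|=1.09841 >1
  x=-3.121: |R|=1.05306 >1
So |R|<1 on (-3.0000, 0).

(-3.0000,0); λ=-11 ⇒ h* = (3)/11 = 0.2727.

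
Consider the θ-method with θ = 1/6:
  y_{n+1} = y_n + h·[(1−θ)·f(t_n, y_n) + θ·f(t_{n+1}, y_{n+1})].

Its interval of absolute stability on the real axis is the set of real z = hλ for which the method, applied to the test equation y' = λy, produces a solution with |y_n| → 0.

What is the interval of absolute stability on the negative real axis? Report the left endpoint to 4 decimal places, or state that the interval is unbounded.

(-3.0000, 0).

On y'=λy, z=hλ:
  y_{n+1} = y_n + z·[5/6·y_n + 1/6·y_{n+1}] ⇒ (1 − 1/6z)y_{n+1} = (1 + 5/6z)y_n
  ⇒ R(z) = (1 + 5/6z)/(1 − 1/6z).

Need |R(x)|<1, x<0.
x=-0.38: |R|=0.6426
R=−1: 1+5/6x = −1+1/6x ⇒ -2/3x=2 ⇒ x=2/(-2/3)=-3.0000
Confirm numerically:
  x=-2.692: |R|=0.85826 <1
  x=-2.669: |R|=0.84727 <1
  x=-2.638: |R|=0.83237 <1
  x=-3.401: |R|=1.17062 >1
  x=-3.106: |R|=1.04656 >1
  x=-3.070: |R|=1.03087 >1
Interval (-3.0000, 0).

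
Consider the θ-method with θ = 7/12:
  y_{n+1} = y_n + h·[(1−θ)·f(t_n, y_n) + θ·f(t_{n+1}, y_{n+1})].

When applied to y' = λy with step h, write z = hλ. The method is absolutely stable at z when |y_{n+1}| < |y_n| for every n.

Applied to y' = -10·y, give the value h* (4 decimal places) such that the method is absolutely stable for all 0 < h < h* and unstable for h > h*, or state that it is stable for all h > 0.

interval (−∞, 0). Any h>0 works for λ=-10.

With y'=λy (z=hλ):
  y_{n+1} = y_n + z·[5/12·y_n + 7/12·y_{n+1}] ⇒ (1 − 7/12z)y_{n+1} = (1 + 5/12z)y_n
  R(z) = (1 + 5/12z)/(1 − 7/12z).

Boundary: |R(x)|=1, x<0.
x=-0.81: |R|=0.4499
x=-2: |R|=0.0769
x=-10: |R|=0.4634
x=-100: |R|=0.6854
θ=7/12≥1/2 ⇒ |1+5/12x|<|1−7/12x| ∀x<0 ⇒ stable on all of ℝ⁻.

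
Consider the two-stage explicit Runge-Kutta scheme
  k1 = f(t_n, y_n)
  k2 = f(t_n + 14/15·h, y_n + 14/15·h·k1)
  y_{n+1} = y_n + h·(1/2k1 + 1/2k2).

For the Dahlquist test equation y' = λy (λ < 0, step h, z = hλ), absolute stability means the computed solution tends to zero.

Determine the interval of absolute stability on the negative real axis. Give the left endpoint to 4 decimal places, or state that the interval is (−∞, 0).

Set f=λy, z=hλ:
  k1=λy_n ⇒ h·k1=z·y_n;  k2=λ(1+14/15z)y_n ⇒ h·k2=z(1+14/15z)y_n
  y_{n+1}/y_n = 1 + 1/2z + 1/2z(1+14/15z) = 1 + z + 7/15z²
  Hence R(z) = 1 + z + 7/15z².

Boundary: |R(x)|=1, x<0.
x=-0.72: |R|=0.5219
R=1: x+7/15x²=0 ⇒ x=−15/7=-2.1429; min R=1−1/(4·7/15)=0.4643>−1
Confirm numerically:
  x=-1.713: |R|=0.65637 <1
  x=-1.530: |R|=0.56242 <1
  x=-1.529: |R|=0.56199 <1
  x=-2.622: |R|=1.58628 >1
  x=-2.618: |R|=1.58050 >1
  x=-2.614: |R|=1.57473 >1
So |R|<1 on (-2.1429, 0).

z∈(-2.1429,0).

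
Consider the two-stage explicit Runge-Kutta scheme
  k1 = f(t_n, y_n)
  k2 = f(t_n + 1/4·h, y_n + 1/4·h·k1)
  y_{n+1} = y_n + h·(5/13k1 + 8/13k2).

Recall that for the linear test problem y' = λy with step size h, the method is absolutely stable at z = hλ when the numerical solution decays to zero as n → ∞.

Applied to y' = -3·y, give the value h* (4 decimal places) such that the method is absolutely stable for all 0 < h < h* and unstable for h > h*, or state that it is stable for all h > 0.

(-6.5000,0); λ=-3 ⇒ h* = (13/2)/3 = 2.1667.

Test eqn y'=λy, z=hλ:
  k1=λy_n ⇒ h·k1=z·y_n;  k2=λ(1+1/4z)y_n ⇒ h·k2=z(1+1/4z)y_n
  y_{n+1}/y_n = 1 + 5/13z + 8/13z(1+1/4z) = 1 + z + 2/13z²
  Hence R(z) = 1 + z + 2/13z².

Boundary: |R(x)|=1, x<0.
x=-0.64: |R|=0.4230
R=1: x+2/13x²=0 ⇒ x=−13/2=-6.5000; min R=1−1/(4·2/13)=-0.6250>−1
Confirm numerically:
  x=-5.505: |R|=0.15731 <1
  x=-4.664: |R|=0.31740 <1
  x=-3.067: |R|=0.61985 <1
  x=-7.081: |R|=1.63293 >1
  x=-6.790: |R|=1.30294 >1
  x=-6.702: |R|=1.20828 >1
Stable set (-6.5000, 0).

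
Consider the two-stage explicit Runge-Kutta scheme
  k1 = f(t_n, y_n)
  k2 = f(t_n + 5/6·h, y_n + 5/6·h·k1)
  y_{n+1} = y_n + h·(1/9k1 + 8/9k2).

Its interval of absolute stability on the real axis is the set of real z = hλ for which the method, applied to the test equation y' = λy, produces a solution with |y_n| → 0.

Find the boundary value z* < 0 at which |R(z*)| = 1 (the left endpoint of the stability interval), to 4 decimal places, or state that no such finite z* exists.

Test eqn y'=λy, z=hλ:
  k1=λy_n ⇒ h·k1=z·y_n;  k2=λ(1+5/6z)y_n ⇒ h·k2=z(1+5/6z)y_n
  y_{n+1}/y_n = 1 + 1/9z + 8/9z(1+5/6z) = 1 + z + 20/27z²
  ⇒ R(z) = 1 + z + 20/27z².

Boundary: |R(x)|=1, x<0.
x=-0.65: |R|=0.6630
R=1: x+20/27x²=0 ⇒ x=−27/20=-1.3500; min R=1−1/(4·20/27)=0.6625>−1
Confirm numerically:
  x=-1.215: |R|=0.87850 <1
  x=-0.829: |R|=0.68007 <1
  x=-0.571: |R|=0.67051 <1
  x=-1.849: |R|=1.68345 >1
  x=-1.455: |R|=1.11317 >1
  x=-1.416: |R|=1.06923 >1
So |R|<1 on (-1.3500, 0).

left endpoint -1.3500.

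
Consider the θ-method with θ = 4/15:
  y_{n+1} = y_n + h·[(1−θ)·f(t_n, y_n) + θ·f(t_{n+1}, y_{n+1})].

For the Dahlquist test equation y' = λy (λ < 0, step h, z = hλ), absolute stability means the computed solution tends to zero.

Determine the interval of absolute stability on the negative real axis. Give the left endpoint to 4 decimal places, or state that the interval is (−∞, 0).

(-4.2857, 0).

Set f=λy, z=hλ:
  y_{n+1} = y_n + z·[11/15·y_n + 4/15·y_{n+1}] ⇒ (1 − 4/15z)y_{n+1} = (1 + 11/15z)y_n
  ⇒ R(z) = (1 + 11/15z)/(1 − 4/15z).

Need |R(x)|<1, x<0.
x=-0.61: |R|=0.4753
R=−1: 1+11/15x = −1+4/15x ⇒ -7/15x=2 ⇒ x=2/(-7/15)=-4.2857
Confirm numerically:
  x=-3.720: |R|=0.86747 <1
  x=-3.167: |R|=0.71697 <1
  x=-2.434: |R|=0.47599 <1
  x=-4.661: |R|=1.07808 >1
  x=-4.555: |R|=1.05674 >1
  x=-4.487: |R|=1.04276 >1
Stable set (-4.2857, 0).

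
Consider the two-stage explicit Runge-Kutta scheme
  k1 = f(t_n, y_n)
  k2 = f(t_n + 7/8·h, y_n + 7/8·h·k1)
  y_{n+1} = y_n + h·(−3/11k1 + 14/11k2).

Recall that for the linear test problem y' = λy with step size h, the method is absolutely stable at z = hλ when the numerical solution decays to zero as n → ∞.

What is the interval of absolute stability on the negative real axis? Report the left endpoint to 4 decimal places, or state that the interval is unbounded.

(-0.8980, 0).

Set f=λy, z=hλ:
  k1=λy_n ⇒ h·k1=z·y_n;  k2=λ(1+7/8z)y_n ⇒ h·k2=z(1+7/8z)y_n
  y_{n+1}/y_n = 1 − 3/11z + 14/11z(1+7/8z) = 1 + z + 49/44z²
  R(z) = 1 + z + 49/44z².

Find x<0 with |R(x)|<1.
x=-1.12: |R|=1.2769
R=1: x+49/44x²=0 ⇒ x=−44/49=-0.8980; min R=1−1/(4·49/44)=0.7755>−1
Confirm numerically:
  x=-0.589: |R|=0.79734 <1
  x=-0.550: |R|=0.78687 <1
  x=-0.514: |R|=0.78022 <1
  x=-1.401: |R|=1.78485 >1
  x=-0.948: |R|=1.05283 >1
  x=-0.930: |R|=1.03318 >1
Stable set (-0.8980, 0).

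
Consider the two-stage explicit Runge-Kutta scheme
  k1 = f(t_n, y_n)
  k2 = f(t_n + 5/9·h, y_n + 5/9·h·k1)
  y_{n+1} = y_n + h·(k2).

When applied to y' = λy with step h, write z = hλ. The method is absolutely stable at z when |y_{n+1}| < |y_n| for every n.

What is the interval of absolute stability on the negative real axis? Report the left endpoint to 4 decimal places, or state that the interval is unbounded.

(-1.8000, 0).

On y'=λy, z=hλ:
  k1=λy_n ⇒ h·k1=z·y_n;  k2=λ(1+5/9z)y_n ⇒ h·k2=z(1+5/9z)y_n
  y_{n+1}/y_n = 1 + z(1+5/9z) = 1 + z + 5/9z²
  so R(z) = 1 + z + 5/9z².

Boundary: |R(x)|=1, x<0.
x=-1.72: |R|=0.9236
R=1: x+5/9x²=0 ⇒ x=−9/5=-1.8000; min R=1−1/(4·5/9)=0.5500>−1
Confirm numerically:
  x=-1.709: |R|=0.91360 <1
  x=-1.412: |R|=0.69564 <1
  x=-1.355: |R|=0.66501 <1
  x=-2.385: |R|=1.77512 >1
  x=-2.252: |R|=1.56550 >1
  x=-2.141: |R|=1.40560 >1
So |R|<1 on (-1.8000, 0).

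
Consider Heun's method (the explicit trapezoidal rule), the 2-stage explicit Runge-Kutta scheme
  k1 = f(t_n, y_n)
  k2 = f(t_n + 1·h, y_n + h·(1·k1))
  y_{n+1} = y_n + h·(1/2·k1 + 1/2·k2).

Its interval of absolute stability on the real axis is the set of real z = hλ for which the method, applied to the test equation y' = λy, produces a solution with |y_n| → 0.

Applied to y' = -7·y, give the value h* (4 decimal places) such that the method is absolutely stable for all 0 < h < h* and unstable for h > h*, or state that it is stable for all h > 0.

With y'=λy (z=hλ):
  order 2, 2-stage ⇒ R(z)=1+z+z^2/2
  (e.g. R(-1.15)=0.51125, |R|=0.51125)

Solve |R(x)|<1 on ℝ⁻.
x=-1.15: |R|=0.5112
|R(-1.43)|=0.5924 |R(-1.32)|=0.5512 |R(-0.99)|=0.5000
Bisect:
  x_lo=-2.8763 |R|=2.2603  x_hi=-0.1935 |R|=0.8253
  mid=-1.53488 |R|=0.64305 →hi
  mid=-2.20560 |R|=1.22673 →lo
  mid=-1.87024 |R|=0.87866 →hi
  mid=-2.03792 |R|=1.03864 →lo
  mid=-1.95408 |R|=0.95513 →hi
  mid=-1.99600 |R|=0.99601 →hi
  mid=-2.01696 |R|=1.01710 →lo
  ...
  [-2.00009,-1.99993] ⇒ x*=-2.0000
Stable set (-2.0000, 0).

(-2.0000,0); λ=-7 ⇒ h* = 0.2857.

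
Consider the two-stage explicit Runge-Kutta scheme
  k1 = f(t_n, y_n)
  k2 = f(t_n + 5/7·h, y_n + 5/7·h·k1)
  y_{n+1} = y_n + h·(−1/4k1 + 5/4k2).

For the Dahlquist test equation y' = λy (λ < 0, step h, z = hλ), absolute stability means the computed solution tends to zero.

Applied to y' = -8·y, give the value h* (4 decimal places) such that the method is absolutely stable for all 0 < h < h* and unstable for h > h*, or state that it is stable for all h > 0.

(-1.1200,0); λ=-8 ⇒ h* = (28/25)/8 = 0.1400.

On y'=λy, z=hλ:
  k1=λy_n ⇒ h·k1=z·y_n;  k2=λ(1+5/7z)y_n ⇒ h·k2=z(1+5/7z)y_n
  y_{n+1}/y_n = 1 − 1/4z + 5/4z(1+5/7z) = 1 + z + 25/28z²
  Hence R(z) = 1 + z + 25/28z².

Solve |R(x)|<1 on ℝ⁻.
x=-1.01: |R|=0.9008
R=1: x+25/28x²=0 ⇒ x=−28/25=-1.1200; min R=1−1/(4·25/28)=0.7200>−1
Confirm numerically:
  x=-1.083: |R|=0.96422 <1
  x=-1.009: |R|=0.90000 <1
  x=-0.947: |R|=0.85372 <1
  x=-0.474: |R|=0.72660 <1
  x=-1.613: |R|=1.71001 >1
  x=-1.179: |R|=1.06211 >1
Interval (-1.1200, 0).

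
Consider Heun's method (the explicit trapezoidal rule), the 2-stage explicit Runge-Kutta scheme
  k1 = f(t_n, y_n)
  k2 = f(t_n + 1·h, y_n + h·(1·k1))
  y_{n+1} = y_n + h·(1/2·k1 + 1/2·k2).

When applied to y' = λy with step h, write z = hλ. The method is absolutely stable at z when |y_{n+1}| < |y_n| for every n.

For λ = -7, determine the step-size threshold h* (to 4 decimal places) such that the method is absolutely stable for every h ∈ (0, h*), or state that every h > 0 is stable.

Test eqn y'=λy, z=hλ:
  order 2, 2-stage ⇒ R(z)=1+z+z^2/2
  (e.g. R(-0.85)=0.51125, |R|=0.51125)

Need |R(x)|<1, x<0.
x=-0.85: |R|=0.5112
|R(-1.91)|=0.9140 |R(-1.75)|=0.7812 |R(-1.45)|=0.6013
Bisect:
  x_lo=-2.6568 |R|=1.8725  x_hi=-0.2578 |R|=0.7754
  mid=-1.45732 |R|=0.60457 →hi
  mid=-2.05707 |R|=1.05870 →lo
  mid=-1.75719 |R|=0.78667 →hi
  mid=-1.90713 |R|=0.91145 →hi
  mid=-1.98210 |R|=0.98226 →hi
  mid=-2.01959 |R|=1.01978 →lo
  mid=-2.00085 |R|=1.00085 →lo
  ...
  [-2.00011,-1.99997] ⇒ x*=-2.0000
Interval (-2.0000, 0).

(-2.0000,0); λ=-7 ⇒ h* = 0.2857.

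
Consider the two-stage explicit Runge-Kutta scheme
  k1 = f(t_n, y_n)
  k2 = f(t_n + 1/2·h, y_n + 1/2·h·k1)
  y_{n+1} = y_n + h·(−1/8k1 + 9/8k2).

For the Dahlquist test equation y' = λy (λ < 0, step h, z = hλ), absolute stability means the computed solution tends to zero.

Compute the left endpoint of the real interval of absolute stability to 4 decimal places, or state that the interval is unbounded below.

With y'=λy (z=hλ):
  k1=λy_n ⇒ h·k1=z·y_n;  k2=λ(1+1/2z)y_n ⇒ h·k2=z(1+1/2z)y_n
  y_{n+1}/y_n = 1 − 1/8z + 9/8z(1+1/2z) = 1 + z + 9/16z²
  Hence R(z) = 1 + z + 9/16z².

Solve |R(x)|<1 on ℝ⁻.
x=-1.35: |R|=0.6752
R=1: x+9/16x²=0 ⇒ x=−16/9=-1.7778; min R=1−1/(4·9/16)=0.5556>−1
Confirm numerically:
  x=-1.614: |R|=0.85131 <1
  x=-1.309: |R|=0.65483 <1
  x=-0.960: |R|=0.55840 <1
  x=-0.810: |R|=0.55906 <1
  x=-2.200: |R|=1.52250 >1
  x=-2.177: |R|=1.48887 >1
  x=-1.806: |R|=1.02867 >1
So |R|<1 on (-1.7778, 0).

left endpoint -1.7778.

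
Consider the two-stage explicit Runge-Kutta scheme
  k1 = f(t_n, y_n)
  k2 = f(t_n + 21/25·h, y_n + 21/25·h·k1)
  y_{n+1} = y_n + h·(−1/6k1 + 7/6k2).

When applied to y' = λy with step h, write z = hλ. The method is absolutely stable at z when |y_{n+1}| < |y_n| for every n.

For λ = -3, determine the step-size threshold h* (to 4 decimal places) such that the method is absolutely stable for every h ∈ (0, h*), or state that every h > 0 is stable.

Test eqn y'=λy, z=hλ:
  k1=λy_n ⇒ h·k1=z·y_n;  k2=λ(1+21/25z)y_n ⇒ h·k2=z(1+21/25z)y_n
  y_{n+1}/y_n = 1 − 1/6z + 7/6z(1+21/25z) = 1 + z + 49/50z²
  so R(z) = 1 + z + 49/50z².

Need |R(x)|<1, x<0.
x=-1.09: |R|=1.0743
R=1: x+49/50x²=0 ⇒ x=−50/49=-1.0204; min R=1−1/(4·49/50)=0.7449>−1
Confirm numerically:
  x=-0.580: |R|=0.74967 <1
  x=-0.574: |R|=0.74889 <1
  x=-0.425: |R|=0.75201 <1
  x=-1.272: |R|=1.31362 >1
  x=-1.249: |R|=1.27980 >1
  x=-1.178: |R|=1.18193 >1
Stable set (-1.0204, 0).

(-1.0204,0); λ=-3 ⇒ h* = (50/49)/3 = 0.3401.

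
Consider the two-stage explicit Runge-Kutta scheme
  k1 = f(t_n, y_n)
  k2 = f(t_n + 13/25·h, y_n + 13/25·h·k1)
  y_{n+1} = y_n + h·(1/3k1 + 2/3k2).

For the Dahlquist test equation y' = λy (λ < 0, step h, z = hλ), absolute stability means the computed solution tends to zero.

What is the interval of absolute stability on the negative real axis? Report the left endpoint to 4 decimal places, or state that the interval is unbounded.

On y'=λy, z=hλ:
  k1=λy_n ⇒ h·k1=z·y_n;  k2=λ(1+13/25z)y_n ⇒ h·k2=z(1+13/25z)y_n
  y_{n+1}/y_n = 1 + 1/3z + 2/3z(1+13/25z) = 1 + z + 26/75z²
  ⇒ R(z) = 1 + z + 26/75z².

Boundary: |R(x)|=1, x<0.
x=-1.72: |R|=0.3056
R=1: x+26/75x²=0 ⇒ x=−75/26=-2.8846; min R=1−1/(4·26/75)=0.2788>−1
Confirm numerically:
  x=-1.782: |R|=0.31885 <1
  x=-1.572: |R|=0.28468 <1
  x=-1.417: |R|=0.27907 <1
  x=-3.327: |R|=1.51023 >1
  x=-3.046: |R|=1.17041 >1
So |R|<1 on (-2.8846, 0).

z∈(-2.8846,0).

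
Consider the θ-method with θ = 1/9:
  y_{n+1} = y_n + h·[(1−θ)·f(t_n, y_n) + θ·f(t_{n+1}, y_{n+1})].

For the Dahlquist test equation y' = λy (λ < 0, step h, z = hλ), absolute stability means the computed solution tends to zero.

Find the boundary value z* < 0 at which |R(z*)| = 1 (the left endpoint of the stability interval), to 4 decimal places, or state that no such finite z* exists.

left endpoint -2.5714.

With y'=λy (z=hλ):
  y_{n+1} = y_n + z·[8/9·y_n + 1/9·y_{n+1}] ⇒ (1 − 1/9z)y_{n+1} = (1 + 8/9z)y_n
  Hence R(z) = (1 + 8/9z)/(1 − 1/9z).

Solve |R(x)|<1 on ℝ⁻.
x=-0.57: |R|=0.4639
R=−1: 1+8/9x = −1+1/9x ⇒ -7/9x=2 ⇒ x=2/(-7/9)=-2.5714
Confirm numerically:
  x=-2.535: |R|=0.97789 <1
  x=-2.404: |R|=0.89723 <1
  x=-2.183: |R|=0.75686 <1
  x=-1.882: |R|=0.55652 <1
  x=-3.107: |R|=1.30966 >1
  x=-2.695: |R|=1.07396 >1
So |R|<1 on (-2.5714, 0).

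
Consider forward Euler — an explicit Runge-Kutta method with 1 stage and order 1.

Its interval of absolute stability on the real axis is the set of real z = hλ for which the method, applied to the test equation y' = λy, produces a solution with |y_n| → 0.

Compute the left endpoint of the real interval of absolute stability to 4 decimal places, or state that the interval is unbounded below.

Set f=λy, z=hλ:
  order 1, 1-stage ⇒ R(z)=1+z
  (e.g. R(-0.86)=0.14000, |R|=0.14000)

Find x<0 with |R(x)|<1.
x=-0.86: |R|=0.1400
|R(-1.57)|=0.5700 |R(-1.16)|=0.1600 |R(-0.74)|=0.2600
Bisect:
  x_lo=-2.4599 |R|=1.4599  x_hi=-0.2885 |R|=0.7115
  mid=-1.37422 |R|=0.37422 →hi
  mid=-1.91707 |R|=0.91707 →hi
  mid=-2.18850 |R|=1.18850 →lo
  mid=-2.05279 |R|=1.05279 →lo
  mid=-1.98493 |R|=0.98493 →hi
  mid=-2.01886 |R|=1.01886 →lo
  mid=-2.00189 |R|=1.00189 →lo
  ...
  [-2.00004,-1.99991] ⇒ x*=-2.0000
Interval (-2.0000, 0).

z* = -2.0000.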